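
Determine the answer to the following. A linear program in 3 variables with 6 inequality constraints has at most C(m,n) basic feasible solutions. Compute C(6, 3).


Each vertex corresponds to some choice of n active constraints out of m, so the number of vertices is at most C(m, n) = m! / (n!(m-n)!).
m = 6, n = 3
Numerator: 6 * 5 * 4
Denominator: 3! = 6
C(6, 3) = 20


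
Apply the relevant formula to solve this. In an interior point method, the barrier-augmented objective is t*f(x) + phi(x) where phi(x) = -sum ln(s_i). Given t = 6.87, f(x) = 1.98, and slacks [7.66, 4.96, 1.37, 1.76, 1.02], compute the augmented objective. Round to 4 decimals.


Step 1: Compute log-barrier.
ln values: [2.036, 1.6014, 0.3148, 0.5653, 0.0198]
phi = -(2.036 + 1.6014 + 0.3148 + 0.5653 + 0.0198) = -4.5373
Step 2: Compute augmented objective.
t*f(x) = 6.87*1.98 = 13.6026
Total = 13.6026 - 4.5373 = 9.0653


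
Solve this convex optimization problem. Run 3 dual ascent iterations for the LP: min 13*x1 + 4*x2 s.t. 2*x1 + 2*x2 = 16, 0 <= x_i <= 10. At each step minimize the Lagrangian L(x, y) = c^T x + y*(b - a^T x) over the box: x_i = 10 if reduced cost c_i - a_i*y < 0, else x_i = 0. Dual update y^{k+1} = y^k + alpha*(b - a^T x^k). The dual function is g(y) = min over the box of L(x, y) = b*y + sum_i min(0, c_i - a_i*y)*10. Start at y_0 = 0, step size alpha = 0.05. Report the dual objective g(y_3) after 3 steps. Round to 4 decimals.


Dual ascent for LP: min 13*x1 + 4*x2, 2*x1 + 2*x2 = 16, 0 <= x_i <= 10
Step 1: y^k = 0.0, reduced costs: (13.0, 4.0)
  x^k = (0.0, 0.0), subgradient = b - a^T x = 16.0
  y^{k+1} = 0.0 + 0.05*16.0 = 0.8
Step 2: y^k = 0.8, reduced costs: (11.4, 2.4)
  x^k = (0.0, 0.0), subgradient = b - a^T x = 16.0
  y^{k+1} = 0.8 + 0.05*16.0 = 1.6
Step 3: y^k = 1.6, reduced costs: (9.8, 0.8)
  x^k = (0.0, 0.0), subgradient = b - a^T x = 16.0
  y^{k+1} = 1.6 + 0.05*16.0 = 2.4
Dual objective at y_3 = 2.4: reduced costs (8.2, -0.8), box minimizer x = (0.0, 10.0)
g(y_3) = b*y + (c1 - a1*y)*x1 + (c2 - a2*y)*x2 = 16*2.4 + 8.2*0.0 + (-0.8)*10.0 = 38.4 + 0.0 - 8.0 = 30.4


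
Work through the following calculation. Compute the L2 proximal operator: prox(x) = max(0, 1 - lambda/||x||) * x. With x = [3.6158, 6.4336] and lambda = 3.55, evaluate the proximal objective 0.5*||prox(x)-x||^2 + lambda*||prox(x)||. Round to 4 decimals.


Step 1: Compute ||x||.
||x|| = 7.3801
Step 2: Compute scaling factor.
scale = max(0, 1 - 3.55/7.3801) = 0.519
Step 3: prox(x) = [1.8765, 3.3389]
||prox(x)|| = 3.8301
Step 4: Proximal objective.
0.5*||prox-x||^2 = 6.3013
lambda*||prox|| = 13.5969
Total = 19.8979


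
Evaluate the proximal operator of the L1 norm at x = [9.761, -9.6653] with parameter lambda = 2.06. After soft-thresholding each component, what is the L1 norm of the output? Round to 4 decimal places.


Soft-thresholding with lambda = 2.06:
prox(9.761) = sign(9.761)*max(|9.761| - 2.06, 0) = 7.701
prox(-9.6653) = sign(-9.6653)*max(|-9.6653| - 2.06, 0) = -7.6053
prox(x) = [7.701, -7.6053]
||prox(x)||_1 = 7.701 + 7.6053 = 15.3063


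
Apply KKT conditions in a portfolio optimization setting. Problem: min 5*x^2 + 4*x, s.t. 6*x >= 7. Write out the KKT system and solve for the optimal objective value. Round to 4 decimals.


Step 1: Try lambda = 0 (constraint inactive).
x_unc = -4/(2*5) = -0.4
Check: 6*-0.4 = -2.4 < 7 -- violated!
Step 2: Constraint must be active: 6*x = 7
x* = 7/6 = 1.1667 (rounded; the exact value 7/6 is used below)
lambda = (2*5*(7/6) + 4)/6 = 2.6111
Step 3: Compute optimal value.
f(x*) = 5*(7/6)^2 + 4*(7/6) = 11.4722


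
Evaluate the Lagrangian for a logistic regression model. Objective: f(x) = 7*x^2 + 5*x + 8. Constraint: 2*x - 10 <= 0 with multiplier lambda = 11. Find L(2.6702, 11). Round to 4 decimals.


Step 1: Evaluate f(x).
f(2.6702) = 7*2.6702^2 + 5*2.6702 + 8 = 71.2608
Step 2: Evaluate g(x).
g(2.6702) = 2*2.6702 - 10 = -4.6596
Step 3: Compute Lagrangian.
L = 71.2608 + 11*-4.6596 = 20.0052


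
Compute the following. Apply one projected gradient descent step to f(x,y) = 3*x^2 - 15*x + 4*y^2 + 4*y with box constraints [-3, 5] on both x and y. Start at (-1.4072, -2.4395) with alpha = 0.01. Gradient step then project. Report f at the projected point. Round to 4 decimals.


Step 1: Compute gradient at (-1.4072, -2.4395).
grad_x = 2*3*-1.4072 - 15 = -23.4432
grad_y = 2*4*-2.4395 + 4 = -15.516
Step 2: Gradient step.
x_raw = -1.4072 - 0.01*-23.4432 = -1.1728
y_raw = -2.4395 - 0.01*-15.516 = -2.2843
Step 3: Project onto [-3, 5].
x_proj = clip(-1.1728) = -1.1728
y_proj = clip(-2.2843) = -2.2843
Step 4: Evaluate f.
f(-1.1728, -2.2843) = 33.4532


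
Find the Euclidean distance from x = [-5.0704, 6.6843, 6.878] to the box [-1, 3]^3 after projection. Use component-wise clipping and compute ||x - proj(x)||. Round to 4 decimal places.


Project each component onto [-1, 3].
clip(-5.0704) = -1.0, clip(6.6843) = 3.0, clip(6.878) = 3.0
Projection = [-1.0, 3.0, 3.0]
Squared diffs: [16.5682, 13.5741, 15.0389]
Distance = sqrt(45.1812) = 6.7217


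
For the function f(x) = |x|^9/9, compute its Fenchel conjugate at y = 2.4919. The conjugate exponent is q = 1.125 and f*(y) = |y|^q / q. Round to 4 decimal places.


The conjugate exponent q satisfies 1/p + 1/q = 1.
p = 9, so q = 9/(9 - 1) = 1.125
|y|^q = 2.4919^1.125 = 2.7932
f*(2.4919) = 2.7932 / 1.125 = 2.4828


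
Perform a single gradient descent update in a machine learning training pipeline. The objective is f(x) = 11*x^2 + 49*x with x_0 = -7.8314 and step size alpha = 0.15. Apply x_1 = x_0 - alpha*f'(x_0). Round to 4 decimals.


We compute the gradient at x_0 and apply the update.
f'(x) = 22*x + 49
f'(-7.8314) = 22*-7.8314 + 49 = -123.2908
x_1 = -7.8314 - 0.15*-123.2908 = 10.6622


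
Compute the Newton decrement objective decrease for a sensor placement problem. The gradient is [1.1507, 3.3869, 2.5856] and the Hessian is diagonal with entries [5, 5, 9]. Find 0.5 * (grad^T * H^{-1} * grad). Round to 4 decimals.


Step 1: H is diagonal, so H^(-1) * g = [0.2301, 0.6774, 0.2873].
Step 2: g^T H^(-1) g = sum_i g_i^2 / H_ii
  = (1.1507)^2/5 + (3.3869)^2/5 + (2.5856)^2/9
  = 0.2648 + 2.2942 + 0.7428 = 3.3019
Step 3: Objective decrease = 0.5 * g^T H^(-1) g = 1.6509


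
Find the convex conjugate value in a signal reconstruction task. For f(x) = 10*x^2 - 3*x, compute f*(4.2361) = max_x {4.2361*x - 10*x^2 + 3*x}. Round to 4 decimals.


f*(y) = sup_x {y*x - a*x^2 - b*x} = sup_x {(y-b)*x - a*x^2}
FOC: (y - b) - 2a*x = 0 => x* = (y - b)/(2a)
x* = (4.2361 + 3)/(2*10) = 0.3618
f*(4.2361) = (y-b)^2/(4a) = (4.2361 + 3)^2/(4*10)
= 52.3611/40 = 1.309


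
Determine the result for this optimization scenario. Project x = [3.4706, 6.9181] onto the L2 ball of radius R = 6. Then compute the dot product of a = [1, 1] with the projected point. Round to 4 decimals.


Step 1: Compute ||x|| (intermediates to 6 decimals).
||x|| = sqrt(3.4706^2 + 6.9181^2) = 7.739843
Step 2: Project.
Since ||x|| > R, scale = R/||x|| = 6/7.739843 = 0.77521, proj(x) = scale * x
proj(x) = [2.690444, 5.36298]
Step 3: Dot product.
a^T * proj(x) = 1*2.690444 + 1*5.36298 = 8.0534


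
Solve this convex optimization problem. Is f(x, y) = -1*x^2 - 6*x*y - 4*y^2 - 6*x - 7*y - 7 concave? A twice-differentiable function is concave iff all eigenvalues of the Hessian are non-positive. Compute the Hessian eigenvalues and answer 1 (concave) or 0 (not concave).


The Hessian of f(x,y) = -1*x^2 - 6*x*y - 4*y^2 - 6*x - 7*y - 7 is:
H = [[-2, -6], [-6, -8]]
Trace = -2 - 8 = -10
Determinant = -2*-8 - (-6)^2 = -20
Discriminant = (-10)^2 - 4*-20 = 180.0
Eigenvalues: lambda_1 = -11.7082, lambda_2 = 1.7082
The function is not concave.

0


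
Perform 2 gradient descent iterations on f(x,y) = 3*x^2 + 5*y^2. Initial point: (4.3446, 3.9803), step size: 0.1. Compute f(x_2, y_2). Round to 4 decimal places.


Gradient descent on f(x,y) = 3*x^2 + 5*y^2.
Starting point: (4.3446, 3.9803), alpha = 0.1
Step 1: grad_x = 2*3*4.3446 = 26.0676, grad_y = 2*5*3.9803 = 39.803
  x_1 = 4.3446 - 0.1*26.0676 = 1.7378
  y_1 = 3.9803 - 0.1*39.803 = -0.0
Step 2: grad_x = 2*3*1.7378 = 10.427, grad_y = 2*5*-0.0 = -0.0
  x_2 = 1.7378 - 0.1*10.427 = 0.6951
  y_2 = -0.0 - 0.1*-0.0 = 0.0
f(0.6951, 0.0) = 3*0.6951^2 + 5*0.0^2 = 1.4496


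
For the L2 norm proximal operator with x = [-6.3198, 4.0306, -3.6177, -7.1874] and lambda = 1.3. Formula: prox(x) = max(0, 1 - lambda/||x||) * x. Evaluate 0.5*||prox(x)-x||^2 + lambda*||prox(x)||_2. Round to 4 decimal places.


Step 1: Compute ||x||.
||x|| = 10.9969
Step 2: Compute scaling factor.
scale = max(0, 1 - 1.3/10.9969) = 0.8818
Step 3: prox(x) = [-5.5727, 3.5541, -3.19, -6.3377]
||prox(x)|| = 9.6969
Step 4: Proximal objective.
0.5*||prox-x||^2 = 0.845
lambda*||prox|| = 12.606
Total = 13.451


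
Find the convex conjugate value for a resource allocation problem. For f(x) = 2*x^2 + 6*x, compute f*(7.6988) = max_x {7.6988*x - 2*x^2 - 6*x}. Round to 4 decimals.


f*(y) = sup_x {y*x - a*x^2 - b*x} = sup_x {(y-b)*x - a*x^2}
FOC: (y - b) - 2a*x = 0 => x* = (y - b)/(2a)
x* = (7.6988 - 6)/(2*2) = 0.4247
f*(7.6988) = (y-b)^2/(4a) = (7.6988 - 6)^2/(4*2)
= 2.8859/8 = 0.3607


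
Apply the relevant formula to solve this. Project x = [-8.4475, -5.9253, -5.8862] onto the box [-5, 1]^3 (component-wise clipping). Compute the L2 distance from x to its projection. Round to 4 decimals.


Project each component onto [-5, 1].
clip(-8.4475) = -5.0, clip(-5.9253) = -5.0, clip(-5.8862) = -5.0
Projection = [-5.0, -5.0, -5.0]
Squared diffs: [11.8853, 0.8562, 0.7854]
Distance = sqrt(13.5269) = 3.6779


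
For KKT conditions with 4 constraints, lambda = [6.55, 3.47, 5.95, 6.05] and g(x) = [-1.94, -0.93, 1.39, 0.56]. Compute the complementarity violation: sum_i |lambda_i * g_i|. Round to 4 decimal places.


KKT complementary slackness check:
lambda_1 * g_1 = 6.55 * -1.94 = -12.707
lambda_2 * g_2 = 3.47 * -0.93 = -3.2271
lambda_3 * g_3 = 5.95 * 1.39 = 8.2705
lambda_4 * g_4 = 6.05 * 0.56 = 3.388
Total violation = 12.707 + 3.2271 + 8.2705 + 3.388 = 27.5926


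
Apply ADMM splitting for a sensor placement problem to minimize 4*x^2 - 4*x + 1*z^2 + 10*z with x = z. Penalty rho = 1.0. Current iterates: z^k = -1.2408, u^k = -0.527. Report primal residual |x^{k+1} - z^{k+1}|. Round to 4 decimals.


ADMM iteration with rho = 1.0, z^k = -1.2408, u^k = -0.527
Step 1: x-update.
Minimize 4*x^2 - 4*x + (1.0/2)*(x + 1.2408 - 0.527)^2
FOC: (2*4 + 1.0)*x = 4 + 1.0*(-1.2408 + 0.527)
x^{k+1} = 0.3651
Step 2: z-update.
Minimize 1*z^2 + 10*z + (1.0/2)*(0.3651 - z - 0.527)^2
FOC: (2*1 + 1.0)*z = -10 + 1.0*(0.3651 - 0.527)
z^{k+1} = -3.3873
Step 3: u-update.
u^{k+1} = -0.527 + 0.3651 + 3.3873 = 3.2254
Step 4: Primal residual = |0.3651 + 3.3873| = 3.7524


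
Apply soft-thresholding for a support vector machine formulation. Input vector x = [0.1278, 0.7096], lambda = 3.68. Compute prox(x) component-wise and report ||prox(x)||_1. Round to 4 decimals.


Soft-thresholding with lambda = 3.68:
prox(0.1278) = sign(0.1278)*max(|0.1278| - 3.68, 0) = 0.0
prox(0.7096) = sign(0.7096)*max(|0.7096| - 3.68, 0) = 0.0
prox(x) = [0.0, 0.0]
||prox(x)||_1 = 0.0 + 0.0 = 0.0


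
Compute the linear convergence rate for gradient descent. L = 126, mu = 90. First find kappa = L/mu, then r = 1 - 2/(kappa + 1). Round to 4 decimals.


Step 1: Compute the condition number.
kappa = L/mu = 126/90 = 1.4
Step 2: Compute the convergence rate.
r = 1 - 2/(kappa + 1) = 1 - 2*mu/(L + mu) = (L - mu)/(L + mu) = 36/216 = 0.1667


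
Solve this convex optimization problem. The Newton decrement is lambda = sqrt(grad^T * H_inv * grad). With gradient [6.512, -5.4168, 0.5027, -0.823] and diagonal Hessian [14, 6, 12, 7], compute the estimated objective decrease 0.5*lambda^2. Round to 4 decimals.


Step 1: H is diagonal, so H^(-1) * g = [0.4651, -0.9028, 0.0419, -0.1176].
Step 2: g^T H^(-1) g = sum_i g_i^2 / H_ii
  = (6.512)^2/14 + (-5.4168)^2/6 + (0.5027)^2/12 + (-0.823)^2/7
  = 3.029 + 4.8903 + 0.0211 + 0.0968 = 8.0371
Step 3: Objective decrease = 0.5 * g^T H^(-1) g = 4.0186


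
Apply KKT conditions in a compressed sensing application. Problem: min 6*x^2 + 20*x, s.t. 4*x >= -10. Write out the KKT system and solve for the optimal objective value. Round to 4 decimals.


Step 1: Try lambda = 0 (constraint inactive).
Stationarity: 2*6*x + 20 = 0
x* = -20/(2*6) = -5/3 = -1.6667 (rounded; the exact value -5/3 is used below)
Check constraint: 4*-1.6667 = -6.6668 >= -10 -- satisfied.
Step 2: Compute optimal value.
f(x*) = 6*(-5/3)^2 + 20*(-5/3) = -16.6667


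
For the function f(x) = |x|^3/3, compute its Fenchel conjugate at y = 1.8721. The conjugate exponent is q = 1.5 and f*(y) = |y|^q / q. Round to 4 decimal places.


The conjugate exponent q satisfies 1/p + 1/q = 1.
p = 3, so q = 3/(3 - 1) = 1.5
|y|^q = 1.8721^1.5 = 2.5615
f*(1.8721) = 2.5615 / 1.5 = 1.7077


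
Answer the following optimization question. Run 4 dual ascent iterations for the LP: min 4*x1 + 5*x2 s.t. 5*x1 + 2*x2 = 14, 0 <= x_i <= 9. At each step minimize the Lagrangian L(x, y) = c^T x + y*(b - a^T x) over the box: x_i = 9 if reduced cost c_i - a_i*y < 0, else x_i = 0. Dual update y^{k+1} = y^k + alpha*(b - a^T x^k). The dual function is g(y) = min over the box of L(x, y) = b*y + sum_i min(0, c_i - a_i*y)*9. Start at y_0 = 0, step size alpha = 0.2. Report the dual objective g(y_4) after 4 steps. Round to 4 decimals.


Dual ascent for LP: min 4*x1 + 5*x2, 5*x1 + 2*x2 = 14, 0 <= x_i <= 9
Step 1: y^k = 0.0, reduced costs: (4.0, 5.0)
  x^k = (0.0, 0.0), subgradient = b - a^T x = 14.0
  y^{k+1} = 0.0 + 0.2*14.0 = 2.8
Step 2: y^k = 2.8, reduced costs: (-10.0, -0.6)
  x^k = (9.0, 9.0), subgradient = b - a^T x = -49.0
  y^{k+1} = 2.8 + 0.2*-49.0 = -7.0
Step 3: y^k = -7.0, reduced costs: (39.0, 19.0)
  x^k = (0.0, 0.0), subgradient = b - a^T x = 14.0
  y^{k+1} = -7.0 + 0.2*14.0 = -4.2
Step 4: y^k = -4.2, reduced costs: (25.0, 13.4)
  x^k = (0.0, 0.0), subgradient = b - a^T x = 14.0
  y^{k+1} = -4.2 + 0.2*14.0 = -1.4
Dual objective at y_4 = -1.4: reduced costs (11.0, 7.8), box minimizer x = (0.0, 0.0)
g(y_4) = b*y + (c1 - a1*y)*x1 + (c2 - a2*y)*x2 = 14*(-1.4) + 11.0*0.0 + 7.8*0.0 = -19.6 + 0.0 + 0.0 = -19.6


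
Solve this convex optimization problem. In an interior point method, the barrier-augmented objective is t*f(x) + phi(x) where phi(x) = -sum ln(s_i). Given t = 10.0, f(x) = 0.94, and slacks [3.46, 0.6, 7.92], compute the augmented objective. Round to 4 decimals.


Step 1: Compute log-barrier.
ln values: [1.2413, -0.5108, 2.0694]
phi = -(1.2413 - 0.5108 + 2.0694) = -2.7998
Step 2: Compute augmented objective.
t*f(x) = 10.0*0.94 = 9.4
Total = 9.4 - 2.7998 = 6.6002


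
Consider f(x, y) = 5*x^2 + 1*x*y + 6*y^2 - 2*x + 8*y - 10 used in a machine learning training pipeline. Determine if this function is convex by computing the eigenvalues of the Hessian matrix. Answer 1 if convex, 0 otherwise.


The Hessian of f(x,y) = 5*x^2 + 1*x*y + 6*y^2 - 2*x + 8*y - 10 is:
H = [[10, 1], [1, 12]]
Trace = 10 + 12 = 22
Determinant = 10*12 - (1)^2 = 119
Discriminant = (22)^2 - 4*119 = 8.0
Eigenvalues: lambda_1 = 9.5858, lambda_2 = 12.4142
The function is convex.

1


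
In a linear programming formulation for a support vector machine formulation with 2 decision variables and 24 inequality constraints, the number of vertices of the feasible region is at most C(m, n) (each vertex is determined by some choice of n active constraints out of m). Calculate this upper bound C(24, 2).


Each vertex corresponds to some choice of n active constraints out of m, so the number of vertices is at most C(m, n) = m! / (n!(m-n)!).
m = 24, n = 2
Numerator: 24 * 23
Denominator: 2! = 2
C(24, 2) = 276


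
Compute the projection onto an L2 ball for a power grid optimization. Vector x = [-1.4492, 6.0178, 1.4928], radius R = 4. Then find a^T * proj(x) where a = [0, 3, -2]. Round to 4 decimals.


Step 1: Compute ||x|| (intermediates to 6 decimals).
||x|| = sqrt((-1.4492)^2 + 6.0178^2 + 1.4928^2) = 6.367303
Step 2: Project.
Since ||x|| > R, scale = R/||x|| = 4/6.367303 = 0.628209, proj(x) = scale * x
proj(x) = [-0.9104, 3.780436, 0.93779]
Step 3: Dot product.
a^T * proj(x) = 0*(-0.9104) + 3*3.780436 - 2*0.93779 = 9.4657


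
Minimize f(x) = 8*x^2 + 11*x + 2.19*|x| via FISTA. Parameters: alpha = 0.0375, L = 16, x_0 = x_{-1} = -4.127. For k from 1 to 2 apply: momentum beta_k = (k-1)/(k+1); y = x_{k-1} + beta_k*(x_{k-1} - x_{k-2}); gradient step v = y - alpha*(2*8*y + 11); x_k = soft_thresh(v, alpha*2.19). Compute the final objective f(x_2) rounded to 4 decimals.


FISTA on f(x) = 8*x^2 + 11*x + 2.19*|x|
L = 16, alpha = 0.0375
Iteration 1: beta = 0.0, y = -4.127 + 0.0*(-4.127 + 4.127) = -4.127
  grad(y) = -55.032, v = y - alpha*grad = -2.0633
  prox(v) = soft_thresh(-2.0633, 0.0821) = -1.9812
Iteration 2: beta = 0.3333, y = -1.9812 + 0.3333*(-1.9812 + 4.127) = -1.2659
  grad(y) = -9.2544, v = y - alpha*grad = -0.9189
  prox(v) = soft_thresh(-0.9189, 0.0821) = -0.8367
f(x_2) = 8*(-0.8367)^2 + 11*(-0.8367) + 2.19*|-0.8367| = -1.7706


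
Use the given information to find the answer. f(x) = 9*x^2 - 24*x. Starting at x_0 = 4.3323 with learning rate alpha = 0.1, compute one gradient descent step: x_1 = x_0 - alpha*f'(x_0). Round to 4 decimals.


We compute the gradient at x_0 and apply the update.
f'(x) = 18*x - 24
f'(4.3323) = 18*4.3323 - 24 = 53.9814
x_1 = 4.3323 - 0.1*53.9814 = -1.0658


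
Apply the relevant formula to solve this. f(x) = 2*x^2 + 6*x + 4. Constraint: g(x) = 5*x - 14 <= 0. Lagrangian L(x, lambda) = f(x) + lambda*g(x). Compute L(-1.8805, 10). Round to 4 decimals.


Step 1: Evaluate f(x).
f(-1.8805) = 2*(-1.8805)^2 + 6*(-1.8805) + 4 = -0.2104
Step 2: Evaluate g(x).
g(-1.8805) = 5*-1.8805 - 14 = -23.4025
Step 3: Compute Lagrangian.
L = -0.2104 + 10*-23.4025 = -234.2354


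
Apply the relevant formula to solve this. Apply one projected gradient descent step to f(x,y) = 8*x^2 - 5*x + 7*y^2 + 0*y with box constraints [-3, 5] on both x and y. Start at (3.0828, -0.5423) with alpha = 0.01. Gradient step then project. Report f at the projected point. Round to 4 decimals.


Step 1: Compute gradient at (3.0828, -0.5423).
grad_x = 2*8*3.0828 - 5 = 44.3248
grad_y = 2*7*-0.5423 + 0 = -7.5922
Step 2: Gradient step.
x_raw = 3.0828 - 0.01*44.3248 = 2.6396
y_raw = -0.5423 - 0.01*-7.5922 = -0.4664
Step 3: Project onto [-3, 5].
x_proj = clip(2.6396) = 2.6396
y_proj = clip(-0.4664) = -0.4664
Step 4: Evaluate f.
f(2.6396, -0.4664) = 44.0627


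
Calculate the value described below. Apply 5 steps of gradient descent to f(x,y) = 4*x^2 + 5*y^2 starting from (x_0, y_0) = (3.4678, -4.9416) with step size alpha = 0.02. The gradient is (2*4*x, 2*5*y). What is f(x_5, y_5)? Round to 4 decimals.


Gradient descent on f(x,y) = 4*x^2 + 5*y^2.
Starting point: (3.4678, -4.9416), alpha = 0.02
Step 1: grad_x = 2*4*3.4678 = 27.7424, grad_y = 2*5*-4.9416 = -49.416
  x_1 = 3.4678 - 0.02*27.7424 = 2.913
  y_1 = -4.9416 - 0.02*-49.416 = -3.9533
Step 2: grad_x = 2*4*2.913 = 23.3036, grad_y = 2*5*-3.9533 = -39.5328
  x_2 = 2.913 - 0.02*23.3036 = 2.4469
  y_2 = -3.9533 - 0.02*-39.5328 = -3.1626
Step 3: grad_x = 2*4*2.4469 = 19.575, grad_y = 2*5*-3.1626 = -31.6262
  x_3 = 2.4469 - 0.02*19.575 = 2.0554
  y_3 = -3.1626 - 0.02*-31.6262 = -2.5301
Step 4: grad_x = 2*4*2.0554 = 16.443, grad_y = 2*5*-2.5301 = -25.301
  x_4 = 2.0554 - 0.02*16.443 = 1.7265
  y_4 = -2.5301 - 0.02*-25.301 = -2.0241
Step 5: grad_x = 2*4*1.7265 = 13.8121, grad_y = 2*5*-2.0241 = -20.2408
  x_5 = 1.7265 - 0.02*13.8121 = 1.4503
  y_5 = -2.0241 - 0.02*-20.2408 = -1.6193
f(1.4503, -1.6193) = 4*1.4503^2 + 5*(-1.6193)^2 = 21.5233


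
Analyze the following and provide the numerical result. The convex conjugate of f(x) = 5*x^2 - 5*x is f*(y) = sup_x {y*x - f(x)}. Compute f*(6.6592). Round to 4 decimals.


f*(y) = sup_x {y*x - a*x^2 - b*x} = sup_x {(y-b)*x - a*x^2}
FOC: (y - b) - 2a*x = 0 => x* = (y - b)/(2a)
x* = (6.6592 + 5)/(2*5) = 1.1659
f*(6.6592) = (y-b)^2/(4a) = (6.6592 + 5)^2/(4*5)
= 135.9369/20 = 6.7968


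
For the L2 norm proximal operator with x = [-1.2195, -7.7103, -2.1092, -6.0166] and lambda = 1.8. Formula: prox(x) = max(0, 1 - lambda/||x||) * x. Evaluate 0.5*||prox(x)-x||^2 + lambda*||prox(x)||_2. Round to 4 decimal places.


Step 1: Compute ||x||.
||x|| = 10.0789
Step 2: Compute scaling factor.
scale = max(0, 1 - 1.8/10.0789) = 0.8214
Step 3: prox(x) = [-1.0017, -6.3333, -1.7325, -4.9421]
||prox(x)|| = 8.2789
Step 4: Proximal objective.
0.5*||prox-x||^2 = 1.62
lambda*||prox|| = 14.902
Total = 16.522


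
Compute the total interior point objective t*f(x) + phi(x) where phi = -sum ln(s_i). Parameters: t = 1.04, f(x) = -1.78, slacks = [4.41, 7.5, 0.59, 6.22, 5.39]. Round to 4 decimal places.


Step 1: Compute log-barrier.
ln values: [1.4839, 2.0149, -0.5276, 1.8278, 1.6845]
phi = -(1.4839 + 2.0149 - 0.5276 + 1.8278 + 1.6845) = -6.4835
Step 2: Compute augmented objective.
t*f(x) = 1.04*-1.78 = -1.8512
Total = -1.8512 - 6.4835 = -8.3347


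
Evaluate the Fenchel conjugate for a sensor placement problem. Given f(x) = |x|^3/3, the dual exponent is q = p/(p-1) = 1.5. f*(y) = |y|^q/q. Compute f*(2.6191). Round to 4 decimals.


The conjugate exponent q satisfies 1/p + 1/q = 1.
p = 3, so q = 3/(3 - 1) = 1.5
|y|^q = 2.6191^1.5 = 4.2387
f*(2.6191) = 4.2387 / 1.5 = 2.8258


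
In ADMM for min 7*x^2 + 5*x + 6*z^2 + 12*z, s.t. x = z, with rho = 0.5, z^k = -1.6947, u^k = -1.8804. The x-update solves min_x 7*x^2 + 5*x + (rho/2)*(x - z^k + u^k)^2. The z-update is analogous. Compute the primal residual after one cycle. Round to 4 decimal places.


ADMM iteration with rho = 0.5, z^k = -1.6947, u^k = -1.8804
Step 1: x-update.
Minimize 7*x^2 + 5*x + (0.5/2)*(x + 1.6947 - 1.8804)^2
FOC: (2*7 + 0.5)*x = -5 + 0.5*(-1.6947 + 1.8804)
x^{k+1} = -0.3384
Step 2: z-update.
Minimize 6*z^2 + 12*z + (0.5/2)*(-0.3384 - z - 1.8804)^2
FOC: (2*6 + 0.5)*z = -12 + 0.5*(-0.3384 - 1.8804)
z^{k+1} = -1.0488
Step 3: u-update.
u^{k+1} = -1.8804 - 0.3384 + 1.0488 = -1.1701
Step 4: Primal residual = |-0.3384 + 1.0488| = 0.7103


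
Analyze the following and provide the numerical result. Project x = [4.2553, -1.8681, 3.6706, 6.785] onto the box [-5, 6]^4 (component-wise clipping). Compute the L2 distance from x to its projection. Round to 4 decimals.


Project each component onto [-5, 6].
clip(4.2553) = 4.2553, clip(-1.8681) = -1.8681, clip(3.6706) = 3.6706, clip(6.785) = 6.0
Projection = [4.2553, -1.8681, 3.6706, 6.0]
Squared diffs: [0.0, 0.0, 0.0, 0.6162]
Distance = sqrt(0.6162) = 0.785


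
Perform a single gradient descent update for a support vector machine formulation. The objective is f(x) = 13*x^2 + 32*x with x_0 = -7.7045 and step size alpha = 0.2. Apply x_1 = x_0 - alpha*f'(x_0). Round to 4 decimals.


We compute the gradient at x_0 and apply the update.
f'(x) = 26*x + 32
f'(-7.7045) = 26*-7.7045 + 32 = -168.317
x_1 = -7.7045 - 0.2*-168.317 = 25.9589


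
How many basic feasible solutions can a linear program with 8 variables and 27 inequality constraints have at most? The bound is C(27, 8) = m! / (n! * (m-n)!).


Each vertex corresponds to some choice of n active constraints out of m, so the number of vertices is at most C(m, n) = m! / (n!(m-n)!).
m = 27, n = 8
Numerator: 27 * 26 * 25 * 24 * 23 * 22 * 21 * 20
Denominator: 8! = 40320
C(27, 8) = 2220075


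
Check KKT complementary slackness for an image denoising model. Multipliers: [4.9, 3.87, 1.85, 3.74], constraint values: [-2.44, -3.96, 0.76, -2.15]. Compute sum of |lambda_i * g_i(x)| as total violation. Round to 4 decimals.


KKT complementary slackness check:
lambda_1 * g_1 = 4.9 * -2.44 = -11.956
lambda_2 * g_2 = 3.87 * -3.96 = -15.3252
lambda_3 * g_3 = 1.85 * 0.76 = 1.406
lambda_4 * g_4 = 3.74 * -2.15 = -8.041
Total violation = 11.956 + 15.3252 + 1.406 + 8.041 = 36.7282


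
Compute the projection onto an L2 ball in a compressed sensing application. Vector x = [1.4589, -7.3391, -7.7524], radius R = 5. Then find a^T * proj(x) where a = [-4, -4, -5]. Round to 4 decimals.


Step 1: Compute ||x|| (intermediates to 6 decimals).
||x|| = sqrt(1.4589^2 + (-7.3391)^2 + (-7.7524)^2) = 10.774529
Step 2: Project.
Since ||x|| > R, scale = R/||x|| = 5/10.774529 = 0.464057, proj(x) = scale * x
proj(x) = [0.677013, -3.405761, -3.597555]
Step 3: Dot product.
a^T * proj(x) = -4*0.677013 - 4*(-3.405761) - 5*(-3.597555) = 28.9028


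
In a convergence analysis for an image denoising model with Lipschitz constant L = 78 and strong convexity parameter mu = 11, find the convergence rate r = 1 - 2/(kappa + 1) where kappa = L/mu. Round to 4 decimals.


Step 1: Compute the condition number.
kappa = L/mu = 78/11 = 7.0909
Step 2: Compute the convergence rate.
r = 1 - 2/(kappa + 1) = 1 - 2*mu/(L + mu) = (L - mu)/(L + mu) = 67/89 = 0.7528


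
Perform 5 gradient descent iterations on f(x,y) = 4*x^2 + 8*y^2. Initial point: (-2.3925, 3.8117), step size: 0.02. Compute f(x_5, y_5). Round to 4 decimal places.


Gradient descent on f(x,y) = 4*x^2 + 8*y^2.
Starting point: (-2.3925, 3.8117), alpha = 0.02
Step 1: grad_x = 2*4*-2.3925 = -19.14, grad_y = 2*8*3.8117 = 60.9872
  x_1 = -2.3925 - 0.02*-19.14 = -2.0097
  y_1 = 3.8117 - 0.02*60.9872 = 2.592
Step 2: grad_x = 2*4*-2.0097 = -16.0776, grad_y = 2*8*2.592 = 41.4713
  x_2 = -2.0097 - 0.02*-16.0776 = -1.6881
  y_2 = 2.592 - 0.02*41.4713 = 1.7625
Step 3: grad_x = 2*4*-1.6881 = -13.5052, grad_y = 2*8*1.7625 = 28.2005
  x_3 = -1.6881 - 0.02*-13.5052 = -1.418
  y_3 = 1.7625 - 0.02*28.2005 = 1.1985
Step 4: grad_x = 2*4*-1.418 = -11.3444, grad_y = 2*8*1.1985 = 19.1763
  x_4 = -1.418 - 0.02*-11.3444 = -1.1912
  y_4 = 1.1985 - 0.02*19.1763 = 0.815
Step 5: grad_x = 2*4*-1.1912 = -9.5293, grad_y = 2*8*0.815 = 13.0399
  x_5 = -1.1912 - 0.02*-9.5293 = -1.0006
  y_5 = 0.815 - 0.02*13.0399 = 0.5542
f(-1.0006, 0.5542) = 4*(-1.0006)^2 + 8*0.5542^2 = 6.4616


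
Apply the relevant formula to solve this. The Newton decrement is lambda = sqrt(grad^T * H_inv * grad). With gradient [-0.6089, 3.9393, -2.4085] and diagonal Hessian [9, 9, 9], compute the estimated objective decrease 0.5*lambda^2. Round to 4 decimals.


Step 1: H is diagonal, so H^(-1) * g = [-0.0677, 0.4377, -0.2676].
Step 2: g^T H^(-1) g = sum_i g_i^2 / H_ii
  = (-0.6089)^2/9 + (3.9393)^2/9 + (-2.4085)^2/9
  = 0.0412 + 1.7242 + 0.6445 = 2.41
Step 3: Objective decrease = 0.5 * g^T H^(-1) g = 1.205


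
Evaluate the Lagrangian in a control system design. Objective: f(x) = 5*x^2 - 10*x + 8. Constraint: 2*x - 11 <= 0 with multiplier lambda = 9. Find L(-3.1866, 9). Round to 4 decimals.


Step 1: Evaluate f(x).
f(-3.1866) = 5*(-3.1866)^2 - 10*(-3.1866) + 8 = 90.6381
Step 2: Evaluate g(x).
g(-3.1866) = 2*-3.1866 - 11 = -17.3732
Step 3: Compute Lagrangian.
L = 90.6381 + 9*-17.3732 = -65.7207


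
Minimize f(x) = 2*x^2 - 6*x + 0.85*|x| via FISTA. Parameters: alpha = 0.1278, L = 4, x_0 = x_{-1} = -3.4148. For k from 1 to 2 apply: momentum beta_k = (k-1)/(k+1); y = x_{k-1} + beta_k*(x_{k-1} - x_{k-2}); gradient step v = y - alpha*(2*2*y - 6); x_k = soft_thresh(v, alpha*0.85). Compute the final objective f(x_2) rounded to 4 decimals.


FISTA on f(x) = 2*x^2 - 6*x + 0.85*|x|
L = 4, alpha = 0.1278
Iteration 1: beta = 0.0, y = -3.4148 + 0.0*(-3.4148 + 3.4148) = -3.4148
  grad(y) = -19.6592, v = y - alpha*grad = -0.9024
  prox(v) = soft_thresh(-0.9024, 0.1086) = -0.7937
Iteration 2: beta = 0.3333, y = -0.7937 + 0.3333*(-0.7937 + 3.4148) = 0.08
  grad(y) = -5.6801, v = y - alpha*grad = 0.8059
  prox(v) = soft_thresh(0.8059, 0.1086) = 0.6973
f(x_2) = 2*0.6973^2 - 6*0.6973 + 0.85*|0.6973| = -2.6185


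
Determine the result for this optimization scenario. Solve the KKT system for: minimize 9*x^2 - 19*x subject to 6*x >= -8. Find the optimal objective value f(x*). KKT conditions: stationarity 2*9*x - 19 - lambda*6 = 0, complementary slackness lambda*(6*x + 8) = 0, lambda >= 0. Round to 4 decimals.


Step 1: Try lambda = 0 (constraint inactive).
Stationarity: 2*9*x - 19 = 0
x* = 19/(2*9) = 19/18 = 1.0556 (rounded; the exact value 19/18 is used below)
Check constraint: 6*1.0556 = 6.3336 >= -8 -- satisfied.
Step 2: Compute optimal value.
f(x*) = 9*(19/18)^2 - 19*(19/18) = -10.0278


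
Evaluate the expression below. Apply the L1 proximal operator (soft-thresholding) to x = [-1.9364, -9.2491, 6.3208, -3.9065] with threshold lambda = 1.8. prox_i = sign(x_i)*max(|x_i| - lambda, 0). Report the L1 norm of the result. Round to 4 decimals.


Soft-thresholding with lambda = 1.8:
prox(-1.9364) = sign(-1.9364)*max(|-1.9364| - 1.8, 0) = -0.1364
prox(-9.2491) = sign(-9.2491)*max(|-9.2491| - 1.8, 0) = -7.4491
prox(6.3208) = sign(6.3208)*max(|6.3208| - 1.8, 0) = 4.5208
prox(-3.9065) = sign(-3.9065)*max(|-3.9065| - 1.8, 0) = -2.1065
prox(x) = [-0.1364, -7.4491, 4.5208, -2.1065]
||prox(x)||_1 = 0.1364 + 7.4491 + 4.5208 + 2.1065 = 14.2128


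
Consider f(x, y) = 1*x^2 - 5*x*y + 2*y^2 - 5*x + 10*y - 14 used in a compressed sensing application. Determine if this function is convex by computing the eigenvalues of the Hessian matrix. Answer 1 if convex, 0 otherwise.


The Hessian of f(x,y) = 1*x^2 - 5*x*y + 2*y^2 - 5*x + 10*y - 14 is:
H = [[2, -5], [-5, 4]]
Trace = 2 + 4 = 6
Determinant = 2*4 - (-5)^2 = -17
Discriminant = (6)^2 - 4*-17 = 104.0
Eigenvalues: lambda_1 = -2.099, lambda_2 = 8.099
The function is not convex.

0


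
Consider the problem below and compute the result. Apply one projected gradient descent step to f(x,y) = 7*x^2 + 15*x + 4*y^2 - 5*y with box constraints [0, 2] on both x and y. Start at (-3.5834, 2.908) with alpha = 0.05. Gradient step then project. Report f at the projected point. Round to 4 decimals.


Step 1: Compute gradient at (-3.5834, 2.908).
grad_x = 2*7*-3.5834 + 15 = -35.1676
grad_y = 2*4*2.908 - 5 = 18.264
Step 2: Gradient step.
x_raw = -3.5834 - 0.05*-35.1676 = -1.825
y_raw = 2.908 - 0.05*18.264 = 1.9948
Step 3: Project onto [0, 2].
x_proj = clip(-1.825) = 0.0
y_proj = clip(1.9948) = 1.9948
Step 4: Evaluate f.
f(0.0, 1.9948) = 5.9429


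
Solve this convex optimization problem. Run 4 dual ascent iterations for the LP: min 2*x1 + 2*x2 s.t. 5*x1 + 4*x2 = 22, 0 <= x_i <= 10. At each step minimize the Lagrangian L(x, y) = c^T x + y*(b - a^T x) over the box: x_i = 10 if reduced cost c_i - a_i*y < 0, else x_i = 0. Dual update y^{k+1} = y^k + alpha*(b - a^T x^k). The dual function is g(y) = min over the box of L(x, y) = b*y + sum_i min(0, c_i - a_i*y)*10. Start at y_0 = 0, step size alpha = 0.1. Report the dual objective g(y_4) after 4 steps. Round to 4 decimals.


Dual ascent for LP: min 2*x1 + 2*x2, 5*x1 + 4*x2 = 22, 0 <= x_i <= 10
Step 1: y^k = 0.0, reduced costs: (2.0, 2.0)
  x^k = (0.0, 0.0), subgradient = b - a^T x = 22.0
  y^{k+1} = 0.0 + 0.1*22.0 = 2.2
Step 2: y^k = 2.2, reduced costs: (-9.0, -6.8)
  x^k = (10.0, 10.0), subgradient = b - a^T x = -68.0
  y^{k+1} = 2.2 + 0.1*-68.0 = -4.6
Step 3: y^k = -4.6, reduced costs: (25.0, 20.4)
  x^k = (0.0, 0.0), subgradient = b - a^T x = 22.0
  y^{k+1} = -4.6 + 0.1*22.0 = -2.4
Step 4: y^k = -2.4, reduced costs: (14.0, 11.6)
  x^k = (0.0, 0.0), subgradient = b - a^T x = 22.0
  y^{k+1} = -2.4 + 0.1*22.0 = -0.2
Dual objective at y_4 = -0.2: reduced costs (3.0, 2.8), box minimizer x = (0.0, 0.0)
g(y_4) = b*y + (c1 - a1*y)*x1 + (c2 - a2*y)*x2 = 22*(-0.2) + 3.0*0.0 + 2.8*0.0 = -4.4 + 0.0 + 0.0 = -4.4


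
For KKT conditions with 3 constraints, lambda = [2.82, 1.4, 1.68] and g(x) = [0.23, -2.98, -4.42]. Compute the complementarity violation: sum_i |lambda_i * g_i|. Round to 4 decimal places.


KKT complementary slackness check:
lambda_1 * g_1 = 2.82 * 0.23 = 0.6486
lambda_2 * g_2 = 1.4 * -2.98 = -4.172
lambda_3 * g_3 = 1.68 * -4.42 = -7.4256
Total violation = 0.6486 + 4.172 + 7.4256 = 12.2462


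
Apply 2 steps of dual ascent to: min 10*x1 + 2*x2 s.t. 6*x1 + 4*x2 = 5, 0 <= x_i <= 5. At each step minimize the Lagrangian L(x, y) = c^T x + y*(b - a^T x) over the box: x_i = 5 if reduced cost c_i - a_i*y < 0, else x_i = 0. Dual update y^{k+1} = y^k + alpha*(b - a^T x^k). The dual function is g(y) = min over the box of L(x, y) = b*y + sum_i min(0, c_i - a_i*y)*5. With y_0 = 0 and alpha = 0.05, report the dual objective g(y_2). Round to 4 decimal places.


Dual ascent for LP: min 10*x1 + 2*x2, 6*x1 + 4*x2 = 5, 0 <= x_i <= 5
Step 1: y^k = 0.0, reduced costs: (10.0, 2.0)
  x^k = (0.0, 0.0), subgradient = b - a^T x = 5.0
  y^{k+1} = 0.0 + 0.05*5.0 = 0.25
Step 2: y^k = 0.25, reduced costs: (8.5, 1.0)
  x^k = (0.0, 0.0), subgradient = b - a^T x = 5.0
  y^{k+1} = 0.25 + 0.05*5.0 = 0.5
Dual objective at y_2 = 0.5: reduced costs (7.0, 0.0), box minimizer x = (0.0, 0.0)
g(y_2) = b*y + (c1 - a1*y)*x1 + (c2 - a2*y)*x2 = 5*0.5 + 7.0*0.0 + 0.0*0.0 = 2.5 + 0.0 + 0.0 = 2.5


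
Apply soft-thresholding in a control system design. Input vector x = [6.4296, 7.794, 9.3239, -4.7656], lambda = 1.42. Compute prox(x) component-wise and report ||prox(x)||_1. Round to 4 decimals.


Soft-thresholding with lambda = 1.42:
prox(6.4296) = sign(6.4296)*max(|6.4296| - 1.42, 0) = 5.0096
prox(7.794) = sign(7.794)*max(|7.794| - 1.42, 0) = 6.374
prox(9.3239) = sign(9.3239)*max(|9.3239| - 1.42, 0) = 7.9039
prox(-4.7656) = sign(-4.7656)*max(|-4.7656| - 1.42, 0) = -3.3456
prox(x) = [5.0096, 6.374, 7.9039, -3.3456]
||prox(x)||_1 = 5.0096 + 6.374 + 7.9039 + 3.3456 = 22.6331


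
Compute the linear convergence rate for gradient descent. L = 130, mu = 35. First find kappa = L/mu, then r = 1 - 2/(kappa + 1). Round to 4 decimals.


Step 1: Compute the condition number.
kappa = L/mu = 130/35 = 3.7143
Step 2: Compute the convergence rate.
r = 1 - 2/(kappa + 1) = 1 - 2*mu/(L + mu) = (L - mu)/(L + mu) = 95/165 = 0.5758


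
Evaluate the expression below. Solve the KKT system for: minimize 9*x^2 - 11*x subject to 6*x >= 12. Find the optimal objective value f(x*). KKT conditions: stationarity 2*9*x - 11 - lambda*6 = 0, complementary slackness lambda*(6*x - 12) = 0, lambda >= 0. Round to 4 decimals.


Step 1: Try lambda = 0 (constraint inactive).
x_unc = 11/(2*9) = 0.6111
Check: 6*0.6111 = 3.6666 < 12 -- violated!
Step 2: Constraint must be active: 6*x = 12
x* = 12/6 = 2.0
lambda = (2*9*2.0 - 11)/6 = 4.1667
Step 3: Compute optimal value.
f(x*) = 9*2.0^2 - 11*2.0 = 14.0


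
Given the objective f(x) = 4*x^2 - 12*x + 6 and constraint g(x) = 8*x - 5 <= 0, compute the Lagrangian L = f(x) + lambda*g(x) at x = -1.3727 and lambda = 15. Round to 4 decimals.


Step 1: Evaluate f(x).
f(-1.3727) = 4*(-1.3727)^2 - 12*(-1.3727) + 6 = 30.0096
Step 2: Evaluate g(x).
g(-1.3727) = 8*-1.3727 - 5 = -15.9816
Step 3: Compute Lagrangian.
L = 30.0096 + 15*-15.9816 = -209.7144


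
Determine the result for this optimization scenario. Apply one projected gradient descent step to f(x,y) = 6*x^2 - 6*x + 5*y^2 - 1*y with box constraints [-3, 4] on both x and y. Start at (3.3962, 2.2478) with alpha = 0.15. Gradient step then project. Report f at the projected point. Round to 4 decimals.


Step 1: Compute gradient at (3.3962, 2.2478).
grad_x = 2*6*3.3962 - 6 = 34.7544
grad_y = 2*5*2.2478 - 1 = 21.478
Step 2: Gradient step.
x_raw = 3.3962 - 0.15*34.7544 = -1.817
y_raw = 2.2478 - 0.15*21.478 = -0.9739
Step 3: Project onto [-3, 4].
x_proj = clip(-1.817) = -1.817
y_proj = clip(-0.9739) = -0.9739
Step 4: Evaluate f.
f(-1.817, -0.9739) = 36.4261


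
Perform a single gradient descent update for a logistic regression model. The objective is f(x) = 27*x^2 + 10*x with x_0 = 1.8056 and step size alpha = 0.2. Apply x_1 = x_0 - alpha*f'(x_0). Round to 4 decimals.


We compute the gradient at x_0 and apply the update.
f'(x) = 54*x + 10
f'(1.8056) = 54*1.8056 + 10 = 107.5024
x_1 = 1.8056 - 0.2*107.5024 = -19.6949


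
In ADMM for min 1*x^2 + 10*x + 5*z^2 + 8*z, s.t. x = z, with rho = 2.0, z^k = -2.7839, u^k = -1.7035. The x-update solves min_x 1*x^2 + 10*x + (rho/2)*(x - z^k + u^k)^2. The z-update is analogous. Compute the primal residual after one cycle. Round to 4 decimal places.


ADMM iteration with rho = 2.0, z^k = -2.7839, u^k = -1.7035
Step 1: x-update.
Minimize 1*x^2 + 10*x + (2.0/2)*(x + 2.7839 - 1.7035)^2
FOC: (2*1 + 2.0)*x = -10 + 2.0*(-2.7839 + 1.7035)
x^{k+1} = -3.0402
Step 2: z-update.
Minimize 5*z^2 + 8*z + (2.0/2)*(-3.0402 - z - 1.7035)^2
FOC: (2*5 + 2.0)*z = -8 + 2.0*(-3.0402 - 1.7035)
z^{k+1} = -1.4573
Step 3: u-update.
u^{k+1} = -1.7035 - 3.0402 + 1.4573 = -3.2864
Step 4: Primal residual = |-3.0402 + 1.4573| = 1.5829


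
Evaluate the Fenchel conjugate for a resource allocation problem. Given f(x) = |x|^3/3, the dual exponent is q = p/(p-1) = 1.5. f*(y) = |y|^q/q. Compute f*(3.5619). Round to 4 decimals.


The conjugate exponent q satisfies 1/p + 1/q = 1.
p = 3, so q = 3/(3 - 1) = 1.5
|y|^q = 3.5619^1.5 = 6.7224
f*(3.5619) = 6.7224 / 1.5 = 4.4816


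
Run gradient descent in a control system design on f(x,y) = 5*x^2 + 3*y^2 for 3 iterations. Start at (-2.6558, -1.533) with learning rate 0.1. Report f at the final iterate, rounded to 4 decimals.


Gradient descent on f(x,y) = 5*x^2 + 3*y^2.
Starting point: (-2.6558, -1.533), alpha = 0.1
Step 1: grad_x = 2*5*-2.6558 = -26.558, grad_y = 2*3*-1.533 = -9.198
  x_1 = -2.6558 - 0.1*-26.558 = 0.0
  y_1 = -1.533 - 0.1*-9.198 = -0.6132
Step 2: grad_x = 2*5*0.0 = 0.0, grad_y = 2*3*-0.6132 = -3.6792
  x_2 = 0.0 - 0.1*0.0 = 0.0
  y_2 = -0.6132 - 0.1*-3.6792 = -0.2453
Step 3: grad_x = 2*5*0.0 = 0.0, grad_y = 2*3*-0.2453 = -1.4717
  x_3 = 0.0 - 0.1*0.0 = 0.0
  y_3 = -0.2453 - 0.1*-1.4717 = -0.0981
f(0.0, -0.0981) = 5*0.0^2 + 3*(-0.0981)^2 = 0.0289


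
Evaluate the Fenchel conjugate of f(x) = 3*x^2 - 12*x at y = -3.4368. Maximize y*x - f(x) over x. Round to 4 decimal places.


f*(y) = sup_x {y*x - a*x^2 - b*x} = sup_x {(y-b)*x - a*x^2}
FOC: (y - b) - 2a*x = 0 => x* = (y - b)/(2a)
x* = (-3.4368 + 12)/(2*3) = 1.4272
f*(-3.4368) = (y-b)^2/(4a) = (-3.4368 + 12)^2/(4*3)
= 73.3284/12 = 6.1107


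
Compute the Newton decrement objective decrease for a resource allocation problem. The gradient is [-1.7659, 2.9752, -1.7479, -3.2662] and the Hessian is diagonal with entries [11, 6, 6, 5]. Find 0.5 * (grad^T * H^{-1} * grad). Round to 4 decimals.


Step 1: H is diagonal, so H^(-1) * g = [-0.1605, 0.4959, -0.2913, -0.6532].
Step 2: g^T H^(-1) g = sum_i g_i^2 / H_ii
  = (-1.7659)^2/11 + (2.9752)^2/6 + (-1.7479)^2/6 + (-3.2662)^2/5
  = 0.2835 + 1.4753 + 0.5092 + 2.1336 = 4.4016
Step 3: Objective decrease = 0.5 * g^T H^(-1) g = 2.2008


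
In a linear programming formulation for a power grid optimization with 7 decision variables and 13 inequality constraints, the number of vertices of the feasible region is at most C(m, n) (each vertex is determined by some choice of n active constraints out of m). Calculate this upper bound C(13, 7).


Each vertex corresponds to some choice of n active constraints out of m, so the number of vertices is at most C(m, n) = m! / (n!(m-n)!).
m = 13, n = 7
Numerator: 13 * 12 * 11 * 10 * 9 * 8 * 7
Denominator: 7! = 5040
C(13, 7) = 1716


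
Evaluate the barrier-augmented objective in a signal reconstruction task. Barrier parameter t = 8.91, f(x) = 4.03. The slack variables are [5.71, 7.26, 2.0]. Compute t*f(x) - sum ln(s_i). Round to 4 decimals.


Step 1: Compute log-barrier.
ln values: [1.7422, 1.9824, 0.6931]
phi = -(1.7422 + 1.9824 + 0.6931) = -4.4177
Step 2: Compute augmented objective.
t*f(x) = 8.91*4.03 = 35.9073
Total = 35.9073 - 4.4177 = 31.4896


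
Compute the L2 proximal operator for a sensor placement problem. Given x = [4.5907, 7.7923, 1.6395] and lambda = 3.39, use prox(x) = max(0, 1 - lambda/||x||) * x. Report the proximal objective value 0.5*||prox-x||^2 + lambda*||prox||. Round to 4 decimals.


Step 1: Compute ||x||.
||x|| = 9.1914
Step 2: Compute scaling factor.
scale = max(0, 1 - 3.39/9.1914) = 0.6312
Step 3: prox(x) = [2.8976, 4.9183, 1.0348]
||prox(x)|| = 5.8014
Step 4: Proximal objective.
0.5*||prox-x||^2 = 5.7461
lambda*||prox|| = 19.6667
Total = 25.4129


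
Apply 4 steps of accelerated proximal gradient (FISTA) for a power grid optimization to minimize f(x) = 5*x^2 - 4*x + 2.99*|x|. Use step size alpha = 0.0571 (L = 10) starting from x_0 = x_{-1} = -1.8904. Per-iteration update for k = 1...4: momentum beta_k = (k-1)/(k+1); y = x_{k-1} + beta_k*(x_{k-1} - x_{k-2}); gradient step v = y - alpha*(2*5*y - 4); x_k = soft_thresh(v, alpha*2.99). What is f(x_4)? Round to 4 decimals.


FISTA on f(x) = 5*x^2 - 4*x + 2.99*|x|
L = 10, alpha = 0.0571
Iteration 1: beta = 0.0, y = -1.8904 + 0.0*(-1.8904 + 1.8904) = -1.8904
  grad(y) = -22.904, v = y - alpha*grad = -0.5826
  prox(v) = soft_thresh(-0.5826, 0.1707) = -0.4119
Iteration 2: beta = 0.3333, y = -0.4119 + 0.3333*(-0.4119 + 1.8904) = 0.081
  grad(y) = -3.19, v = y - alpha*grad = 0.2631
  prox(v) = soft_thresh(0.2631, 0.1707) = 0.0924
Iteration 3: beta = 0.5, y = 0.0924 + 0.5*(0.0924 + 0.4119) = 0.3446
  grad(y) = -0.5545, v = y - alpha*grad = 0.3762
  prox(v) = soft_thresh(0.3762, 0.1707) = 0.2055
Iteration 4: beta = 0.6, y = 0.2055 + 0.6*(0.2055 - 0.0924) = 0.2733
  grad(y) = -1.2668, v = y - alpha*grad = 0.3457
  prox(v) = soft_thresh(0.3457, 0.1707) = 0.1749
f(x_4) = 5*0.1749^2 - 4*0.1749 + 2.99*|0.1749| = -0.0237
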